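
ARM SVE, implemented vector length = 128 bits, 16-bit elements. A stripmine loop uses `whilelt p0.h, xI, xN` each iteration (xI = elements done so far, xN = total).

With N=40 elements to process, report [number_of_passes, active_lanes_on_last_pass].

register lanes = 128/16 = 8
N=40: ⌈40/8⌉ = 5 iters; last vl = 40 − 4×8 = 8

[iterations, last_vl] = [5, 8]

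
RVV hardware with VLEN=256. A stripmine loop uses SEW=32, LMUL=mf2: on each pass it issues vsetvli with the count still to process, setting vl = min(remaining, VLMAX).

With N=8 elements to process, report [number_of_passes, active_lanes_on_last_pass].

[iterations, last_vl] = [2, 4]

lanes per group: 256·1/2/32 = 4
8 elements at 4/iter → 2 passes, remainder 4 on the last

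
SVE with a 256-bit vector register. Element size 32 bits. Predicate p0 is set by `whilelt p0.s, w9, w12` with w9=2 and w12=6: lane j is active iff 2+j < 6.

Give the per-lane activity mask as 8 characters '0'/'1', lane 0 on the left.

predicate = 11110000

256-bit reg / 32-bit elem → 8 lanes
p0[j] = (2+j < 6); true for j=0..3 → 4 lanes set
bits (lane 0 leftmost): 11110000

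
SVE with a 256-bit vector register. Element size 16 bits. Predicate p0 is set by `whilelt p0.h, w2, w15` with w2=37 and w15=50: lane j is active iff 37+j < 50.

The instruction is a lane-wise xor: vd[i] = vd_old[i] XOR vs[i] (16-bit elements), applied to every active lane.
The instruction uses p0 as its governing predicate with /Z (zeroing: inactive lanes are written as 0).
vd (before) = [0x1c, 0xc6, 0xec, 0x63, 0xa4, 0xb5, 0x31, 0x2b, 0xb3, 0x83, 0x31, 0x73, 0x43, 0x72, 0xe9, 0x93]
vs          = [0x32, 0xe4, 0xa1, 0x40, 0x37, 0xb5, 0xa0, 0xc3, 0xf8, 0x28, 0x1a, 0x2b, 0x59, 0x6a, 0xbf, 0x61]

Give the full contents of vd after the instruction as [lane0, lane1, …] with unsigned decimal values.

register lanes = 256/16 = 16
whilelt: lane j active iff 37+j < 50 → j < 13 → 13 active
vd[0] xor(0x1c,0x32) -> 0x2e
vd[1] xor(0xc6,0xe4) -> 0x22
vd[2] xor(0xec,0xa1) -> 0x4d
vd[3] xor(0x63,0x40) -> 0x23
vd[4] xor(0xa4,0x37) -> 0x93
vd[5] xor(0xb5,0xb5) -> 0x00
vd[6] xor(0x31,0xa0) -> 0x91
vd[7] xor(0x2b,0xc3) -> 0xe8
vd[8] xor(0xb3,0xf8) -> 0x4b
vd[9] xor(0x83,0x28) -> 0xab
vd[10] xor(0x31,0x1a) -> 0x2b
vd[11] xor(0x73,0x2b) -> 0x58
vd[12] xor(0x43,0x59) -> 0x1a
vd[13] tail/zero -> 0x00
vd[14] tail/zero -> 0x00
vd[15] tail/zero -> 0x00

vd = [46, 34, 77, 35, 147, 0, 145, 232, 75, 171, 43, 88, 26, 0, 0, 0]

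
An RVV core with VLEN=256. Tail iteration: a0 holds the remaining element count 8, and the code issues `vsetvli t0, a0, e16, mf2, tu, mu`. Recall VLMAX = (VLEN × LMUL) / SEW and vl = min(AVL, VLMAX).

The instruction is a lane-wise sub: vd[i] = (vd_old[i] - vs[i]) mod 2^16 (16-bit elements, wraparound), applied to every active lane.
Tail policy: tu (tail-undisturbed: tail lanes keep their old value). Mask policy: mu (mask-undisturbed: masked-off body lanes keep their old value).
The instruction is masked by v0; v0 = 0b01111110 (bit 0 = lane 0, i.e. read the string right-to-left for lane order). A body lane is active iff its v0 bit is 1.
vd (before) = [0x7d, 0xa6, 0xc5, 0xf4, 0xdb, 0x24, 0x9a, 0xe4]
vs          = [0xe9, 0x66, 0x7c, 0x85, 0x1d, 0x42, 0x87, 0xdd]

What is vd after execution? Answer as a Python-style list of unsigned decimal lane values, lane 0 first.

vd = [125, 64, 73, 111, 190, 65506, 19, 228]

VLMAX = (256 × 1/2) / 16 = 8 lanes
vl ← min(8, 8) = 8
lane  0: mask-off/keep ⇒ 0x7d
lane  1: sub(0xa6,0x66) ⇒ 0x40
lane  2: sub(0xc5,0x7c) ⇒ 0x49
lane  3: sub(0xf4,0x85) ⇒ 0x6f
lane  4: sub(0xdb,0x1d) ⇒ 0xbe
lane  5: sub(0x24,0x42) ⇒ 0xffe2
lane  6: sub(0x9a,0x87) ⇒ 0x13
lane  7: mask-off/keep ⇒ 0xe4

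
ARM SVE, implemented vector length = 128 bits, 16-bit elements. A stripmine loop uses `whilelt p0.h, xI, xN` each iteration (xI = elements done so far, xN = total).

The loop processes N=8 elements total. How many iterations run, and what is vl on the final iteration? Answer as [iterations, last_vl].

[iterations, last_vl] = [1, 8]

lane count: 128 div 16 = 8
iterations = ceil(8/8) = 1; final-pass vl = 8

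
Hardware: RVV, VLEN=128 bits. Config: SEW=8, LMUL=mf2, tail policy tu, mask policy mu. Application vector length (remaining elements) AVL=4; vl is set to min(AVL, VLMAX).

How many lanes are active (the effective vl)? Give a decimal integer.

lanes per group: 128·1/2/8 = 8
vl ← min(4, 8) = 4

vl = 4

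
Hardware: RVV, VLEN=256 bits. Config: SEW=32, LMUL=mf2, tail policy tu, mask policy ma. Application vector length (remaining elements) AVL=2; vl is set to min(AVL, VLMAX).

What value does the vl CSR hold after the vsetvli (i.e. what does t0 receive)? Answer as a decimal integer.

lanes per group: 256·1/2/32 = 4
AVL=2 ≤ VLMAX=4, so vl = 2

vl = 2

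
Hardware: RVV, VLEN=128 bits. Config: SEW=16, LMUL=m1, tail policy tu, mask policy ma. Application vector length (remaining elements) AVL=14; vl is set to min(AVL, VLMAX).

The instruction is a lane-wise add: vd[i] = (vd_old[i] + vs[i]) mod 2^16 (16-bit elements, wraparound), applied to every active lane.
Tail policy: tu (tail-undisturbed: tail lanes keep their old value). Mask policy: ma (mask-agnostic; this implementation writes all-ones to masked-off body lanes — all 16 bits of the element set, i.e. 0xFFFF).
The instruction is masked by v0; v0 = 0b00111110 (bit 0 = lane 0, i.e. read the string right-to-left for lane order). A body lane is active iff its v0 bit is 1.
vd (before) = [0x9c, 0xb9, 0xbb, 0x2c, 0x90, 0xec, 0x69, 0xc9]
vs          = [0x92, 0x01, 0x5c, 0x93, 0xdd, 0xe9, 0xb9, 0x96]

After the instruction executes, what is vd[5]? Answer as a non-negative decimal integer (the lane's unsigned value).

vd[5] = 469

lanes per group: 128·1/16 = 8
vl = min(AVL, VLMAX) = min(14, 8) = 8
lane  0: mask-off/ones ⇒ 0xffff
lane  1: add(0xb9,0x01) ⇒ 0xba
lane  2: add(0xbb,0x5c) ⇒ 0x117
lane  3: add(0x2c,0x93) ⇒ 0xbf
lane  4: add(0x90,0xdd) ⇒ 0x16d
lane  5: add(0xec,0xe9) ⇒ 0x1d5
lane  6: mask-off/ones ⇒ 0xffff
lane  7: mask-off/ones ⇒ 0xffff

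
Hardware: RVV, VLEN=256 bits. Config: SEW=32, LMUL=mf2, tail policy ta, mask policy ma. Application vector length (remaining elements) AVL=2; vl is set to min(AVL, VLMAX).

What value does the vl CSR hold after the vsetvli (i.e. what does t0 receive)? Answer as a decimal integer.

vl = 2

VLMAX = VLEN×LMUL/SEW = 256×1/2/32 = 4
vl ← min(2, 4) = 2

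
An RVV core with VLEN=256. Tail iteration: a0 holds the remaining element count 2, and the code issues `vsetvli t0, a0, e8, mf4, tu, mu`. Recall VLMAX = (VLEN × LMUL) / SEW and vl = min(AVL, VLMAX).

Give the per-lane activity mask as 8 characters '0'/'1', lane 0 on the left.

VLMAX = VLEN×LMUL/SEW = 256×1/4/8 = 8
vl ← min(2, 8) = 2
bits (lane 0 leftmost): 11000000

predicate = 11000000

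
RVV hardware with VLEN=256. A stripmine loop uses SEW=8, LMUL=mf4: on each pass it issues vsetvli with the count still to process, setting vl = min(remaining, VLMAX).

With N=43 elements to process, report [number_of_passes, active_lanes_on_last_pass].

VLMAX = VLEN×LMUL/SEW = 256×1/4/8 = 8
N=43: ⌈43/8⌉ = 6 iters; last vl = 43 − 5×8 = 3

[iterations, last_vl] = [6, 3]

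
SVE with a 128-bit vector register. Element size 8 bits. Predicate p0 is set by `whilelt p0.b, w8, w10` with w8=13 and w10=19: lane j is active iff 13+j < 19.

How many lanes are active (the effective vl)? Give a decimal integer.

vl = 6

128-bit reg / 8-bit elem → 16 lanes
active while 13+j < 19, i.e. j ∈ [0,6) capped at 16 ⇒ 6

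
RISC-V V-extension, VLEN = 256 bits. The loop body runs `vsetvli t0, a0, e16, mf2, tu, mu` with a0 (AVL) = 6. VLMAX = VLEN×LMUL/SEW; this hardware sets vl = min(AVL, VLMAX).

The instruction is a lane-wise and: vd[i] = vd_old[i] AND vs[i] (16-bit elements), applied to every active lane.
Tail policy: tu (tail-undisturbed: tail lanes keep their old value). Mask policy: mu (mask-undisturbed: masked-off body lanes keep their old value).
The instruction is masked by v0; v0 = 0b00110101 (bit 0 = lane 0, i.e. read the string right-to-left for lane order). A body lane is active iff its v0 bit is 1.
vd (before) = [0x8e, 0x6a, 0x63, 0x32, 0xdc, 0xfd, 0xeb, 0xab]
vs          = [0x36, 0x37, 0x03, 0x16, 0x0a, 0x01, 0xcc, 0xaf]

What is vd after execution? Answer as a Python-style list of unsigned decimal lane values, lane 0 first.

VLMAX = VLEN×LMUL/SEW = 256×1/2/16 = 8
AVL=6 ≤ VLMAX=8, so vl = 6
  i=0: and(0x8e,0x36) → 6
  i=1: mask-off/keep → 106
  i=2: and(0x63,0x03) → 3
  i=3: mask-off/keep → 50
  i=4: and(0xdc,0x0a) → 8
  i=5: and(0xfd,0x01) → 1
  i=6: tail/keep → 235
  i=7: tail/keep → 171

vd = [6, 106, 3, 50, 8, 1, 235, 171]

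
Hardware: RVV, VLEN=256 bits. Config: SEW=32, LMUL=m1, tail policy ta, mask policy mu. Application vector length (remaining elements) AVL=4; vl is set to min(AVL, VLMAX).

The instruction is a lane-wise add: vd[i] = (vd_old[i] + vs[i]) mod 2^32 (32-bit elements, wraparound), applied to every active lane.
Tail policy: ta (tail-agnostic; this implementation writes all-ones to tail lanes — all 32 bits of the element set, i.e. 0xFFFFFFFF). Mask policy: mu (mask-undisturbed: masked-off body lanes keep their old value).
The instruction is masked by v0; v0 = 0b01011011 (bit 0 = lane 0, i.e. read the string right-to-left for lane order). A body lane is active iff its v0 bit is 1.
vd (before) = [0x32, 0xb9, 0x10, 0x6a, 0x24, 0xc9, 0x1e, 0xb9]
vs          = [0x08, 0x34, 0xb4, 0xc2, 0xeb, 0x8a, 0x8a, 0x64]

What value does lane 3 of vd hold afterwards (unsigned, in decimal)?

lanes per group: 256·1/32 = 8
vl ← min(4, 8) = 4
  i=0: add(0x32,0x08) → 58
  i=1: add(0xb9,0x34) → 237
  i=2: mask-off/keep → 16
  i=3: add(0x6a,0xc2) → 300
  i=4: tail/ones → 4294967295
  i=5: tail/ones → 4294967295
  i=6: tail/ones → 4294967295
  i=7: tail/ones → 4294967295

vd[3] = 300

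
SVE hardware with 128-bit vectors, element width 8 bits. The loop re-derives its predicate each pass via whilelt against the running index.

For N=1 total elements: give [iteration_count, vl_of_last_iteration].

[iterations, last_vl] = [1, 1]

register lanes = 128/8 = 16
N=1: ⌈1/16⌉ = 1 iters; last vl = 1 − 0×16 = 1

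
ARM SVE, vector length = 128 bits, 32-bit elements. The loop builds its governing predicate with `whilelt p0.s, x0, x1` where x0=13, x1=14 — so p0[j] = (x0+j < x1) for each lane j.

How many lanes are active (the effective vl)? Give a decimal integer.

lane count: 128 div 32 = 4
whilelt: lane j active iff 13+j < 14 → j < 1 → 1 active

vl = 1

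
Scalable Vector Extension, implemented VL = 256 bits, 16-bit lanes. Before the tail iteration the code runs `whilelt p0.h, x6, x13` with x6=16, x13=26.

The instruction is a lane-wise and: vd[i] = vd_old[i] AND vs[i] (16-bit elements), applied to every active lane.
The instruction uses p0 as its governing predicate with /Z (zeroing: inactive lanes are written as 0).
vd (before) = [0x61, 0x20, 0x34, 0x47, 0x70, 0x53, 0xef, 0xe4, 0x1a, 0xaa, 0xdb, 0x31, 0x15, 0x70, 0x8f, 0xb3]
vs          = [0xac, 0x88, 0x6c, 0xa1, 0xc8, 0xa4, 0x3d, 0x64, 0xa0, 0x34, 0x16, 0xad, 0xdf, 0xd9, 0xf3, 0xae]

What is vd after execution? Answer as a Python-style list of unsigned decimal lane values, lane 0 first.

vd = [32, 0, 36, 1, 64, 0, 45, 100, 0, 32, 0, 0, 0, 0, 0, 0]

lane count: 256 div 16 = 16
active while 16+j < 26, i.e. j ∈ [0,10) capped at 16 ⇒ 10
[0] and(0x61,0xac) = 0x20
[1] and(0x20,0x88) = 0x00
[2] and(0x34,0x6c) = 0x24
[3] and(0x47,0xa1) = 0x01
[4] and(0x70,0xc8) = 0x40
[5] and(0x53,0xa4) = 0x00
[6] and(0xef,0x3d) = 0x2d
[7] and(0xe4,0x64) = 0x64
[8] and(0x1a,0xa0) = 0x00
[9] and(0xaa,0x34) = 0x20
[10] tail/zero = 0x00
[11] tail/zero = 0x00
[12] tail/zero = 0x00
[13] tail/zero = 0x00
[14] tail/zero = 0x00
[15] tail/zero = 0x00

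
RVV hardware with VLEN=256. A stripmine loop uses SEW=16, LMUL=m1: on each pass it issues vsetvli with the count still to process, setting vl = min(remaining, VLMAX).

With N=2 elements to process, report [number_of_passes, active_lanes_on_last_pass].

lanes per group: 256·1/16 = 16
iterations = ceil(2/16) = 1; final-pass vl = 2

[iterations, last_vl] = [1, 2]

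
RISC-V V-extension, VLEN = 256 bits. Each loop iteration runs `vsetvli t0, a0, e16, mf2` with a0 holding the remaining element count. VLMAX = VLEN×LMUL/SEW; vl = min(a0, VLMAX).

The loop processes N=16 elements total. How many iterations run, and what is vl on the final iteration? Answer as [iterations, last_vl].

[iterations, last_vl] = [2, 8]

VLMAX = (256 × 1/2) / 16 = 8 lanes
iterations = ceil(16/8) = 2; final-pass vl = 8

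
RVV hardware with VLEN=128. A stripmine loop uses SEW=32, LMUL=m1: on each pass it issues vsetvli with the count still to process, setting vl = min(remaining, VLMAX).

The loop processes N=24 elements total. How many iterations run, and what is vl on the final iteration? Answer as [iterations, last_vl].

VLMAX = (128 × 1) / 32 = 4 lanes
24 elements at 4/iter → 6 passes, remainder 4 on the last

[iterations, last_vl] = [6, 4]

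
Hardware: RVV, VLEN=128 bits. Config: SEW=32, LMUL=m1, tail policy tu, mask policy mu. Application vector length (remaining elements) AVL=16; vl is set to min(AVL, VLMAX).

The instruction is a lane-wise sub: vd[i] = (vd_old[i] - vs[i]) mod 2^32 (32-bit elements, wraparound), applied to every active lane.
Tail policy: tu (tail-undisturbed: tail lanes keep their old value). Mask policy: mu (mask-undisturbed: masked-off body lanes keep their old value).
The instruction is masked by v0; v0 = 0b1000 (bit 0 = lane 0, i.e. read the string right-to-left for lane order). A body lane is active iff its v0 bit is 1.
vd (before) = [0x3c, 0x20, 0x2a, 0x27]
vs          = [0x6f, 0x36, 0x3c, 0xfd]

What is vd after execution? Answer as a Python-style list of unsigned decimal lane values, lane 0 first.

VLMAX = (128 × 1) / 32 = 4 lanes
vl ← min(16, 4) = 4
vd[0] mask-off/keep -> 0x3c
vd[1] mask-off/keep -> 0x20
vd[2] mask-off/keep -> 0x2a
vd[3] sub(0x27,0xfd) -> 0xffffff2a

vd = [60, 32, 42, 4294967082]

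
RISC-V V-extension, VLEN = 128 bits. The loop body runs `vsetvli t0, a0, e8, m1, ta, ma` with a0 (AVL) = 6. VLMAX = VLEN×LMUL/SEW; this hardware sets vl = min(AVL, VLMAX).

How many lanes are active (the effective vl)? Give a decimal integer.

vl = 6

VLMAX = (128 × 1) / 8 = 16 lanes
AVL=6 ≤ VLMAX=16, so vl = 6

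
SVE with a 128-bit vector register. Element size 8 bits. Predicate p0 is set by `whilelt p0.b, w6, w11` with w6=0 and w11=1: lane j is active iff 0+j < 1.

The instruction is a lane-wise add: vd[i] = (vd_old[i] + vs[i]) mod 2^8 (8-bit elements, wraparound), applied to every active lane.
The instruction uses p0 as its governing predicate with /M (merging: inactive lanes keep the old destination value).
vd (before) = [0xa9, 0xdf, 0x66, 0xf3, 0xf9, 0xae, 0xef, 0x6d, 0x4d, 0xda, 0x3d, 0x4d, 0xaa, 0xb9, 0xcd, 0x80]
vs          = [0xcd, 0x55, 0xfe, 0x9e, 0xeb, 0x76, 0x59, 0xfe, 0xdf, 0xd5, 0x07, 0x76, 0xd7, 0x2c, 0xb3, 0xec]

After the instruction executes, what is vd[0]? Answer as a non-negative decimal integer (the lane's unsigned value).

register lanes = 128/8 = 16
whilelt: lane j active iff 0+j < 1 → j < 1 → 1 active
  i=0: add(0xa9,0xcd) → 118
  i=1: tail/keep → 223
  i=2: tail/keep → 102
  i=3: tail/keep → 243
  i=4: tail/keep → 249
  i=5: tail/keep → 174
  i=6: tail/keep → 239
  i=7: tail/keep → 109
  i=8: tail/keep → 77
  i=9: tail/keep → 218
  i=10: tail/keep → 61
  i=11: tail/keep → 77
  i=12: tail/keep → 170
  i=13: tail/keep → 185
  i=14: tail/keep → 205
  i=15: tail/keep → 128

vd[0] = 118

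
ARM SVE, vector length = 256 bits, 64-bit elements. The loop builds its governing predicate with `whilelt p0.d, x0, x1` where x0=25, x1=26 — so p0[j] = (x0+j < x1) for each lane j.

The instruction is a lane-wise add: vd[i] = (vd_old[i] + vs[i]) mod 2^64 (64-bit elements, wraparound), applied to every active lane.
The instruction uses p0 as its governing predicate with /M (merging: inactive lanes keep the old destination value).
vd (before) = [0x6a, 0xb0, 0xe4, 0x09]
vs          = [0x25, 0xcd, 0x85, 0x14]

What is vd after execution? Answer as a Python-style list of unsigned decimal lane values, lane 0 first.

256-bit reg / 64-bit elem → 4 lanes
active while 25+j < 26, i.e. j ∈ [0,1) capped at 4 ⇒ 1
[0] add(0x6a,0x25) = 0x8f
[1] tail/keep = 0xb0
[2] tail/keep = 0xe4
[3] tail/keep = 0x09

vd = [143, 176, 228, 9]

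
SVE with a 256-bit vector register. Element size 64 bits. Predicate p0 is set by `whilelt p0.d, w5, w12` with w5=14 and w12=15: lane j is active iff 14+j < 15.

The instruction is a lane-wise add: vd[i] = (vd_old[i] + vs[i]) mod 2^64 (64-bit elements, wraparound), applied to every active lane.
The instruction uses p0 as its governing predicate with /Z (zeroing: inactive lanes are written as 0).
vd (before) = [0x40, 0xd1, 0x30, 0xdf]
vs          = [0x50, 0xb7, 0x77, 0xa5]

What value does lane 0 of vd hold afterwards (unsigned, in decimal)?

vd[0] = 144

lane count: 256 div 64 = 4
whilelt: lane j active iff 14+j < 15 → j < 1 → 1 active
  i=0: add(0x40,0x50) → 144
  i=1: tail/zero → 0
  i=2: tail/zero → 0
  i=3: tail/zero → 0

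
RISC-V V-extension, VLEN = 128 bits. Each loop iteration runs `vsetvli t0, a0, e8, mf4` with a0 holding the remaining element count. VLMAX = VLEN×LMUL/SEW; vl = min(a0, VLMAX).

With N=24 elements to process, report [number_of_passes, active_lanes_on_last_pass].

[iterations, last_vl] = [6, 4]

VLMAX = (128 × 1/4) / 8 = 4 lanes
24 elements at 4/iter → 6 passes, remainder 4 on the last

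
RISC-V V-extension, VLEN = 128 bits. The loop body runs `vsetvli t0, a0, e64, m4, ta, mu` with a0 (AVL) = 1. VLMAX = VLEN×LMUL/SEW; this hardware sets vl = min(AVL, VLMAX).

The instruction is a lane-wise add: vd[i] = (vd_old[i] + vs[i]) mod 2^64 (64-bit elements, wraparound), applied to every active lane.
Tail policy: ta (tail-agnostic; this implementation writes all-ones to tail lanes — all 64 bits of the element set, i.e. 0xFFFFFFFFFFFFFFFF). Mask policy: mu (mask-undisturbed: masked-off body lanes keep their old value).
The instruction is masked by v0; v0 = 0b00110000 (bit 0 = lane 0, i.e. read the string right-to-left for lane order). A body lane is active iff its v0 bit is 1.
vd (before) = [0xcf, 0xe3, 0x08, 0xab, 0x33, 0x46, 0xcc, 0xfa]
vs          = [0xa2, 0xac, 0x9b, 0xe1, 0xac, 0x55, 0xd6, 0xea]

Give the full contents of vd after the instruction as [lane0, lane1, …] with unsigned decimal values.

vd = [207, 18446744073709551615, 18446744073709551615, 18446744073709551615, 18446744073709551615, 18446744073709551615, 18446744073709551615, 18446744073709551615]

VLMAX = (128 × 4) / 64 = 8 lanes
AVL=1 ≤ VLMAX=8, so vl = 1
vd[0] mask-off/keep -> 0xcf
vd[1] tail/ones -> 0xffffffffffffffff
vd[2] tail/ones -> 0xffffffffffffffff
vd[3] tail/ones -> 0xffffffffffffffff
vd[4] tail/ones -> 0xffffffffffffffff
vd[5] tail/ones -> 0xffffffffffffffff
vd[6] tail/ones -> 0xffffffffffffffff
vd[7] tail/ones -> 0xffffffffffffffff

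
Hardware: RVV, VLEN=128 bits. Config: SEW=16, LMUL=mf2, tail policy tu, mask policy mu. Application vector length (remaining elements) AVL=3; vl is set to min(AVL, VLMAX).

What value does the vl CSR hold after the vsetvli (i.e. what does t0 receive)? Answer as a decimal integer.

vl = 3

VLMAX = (128 × 1/2) / 16 = 4 lanes
vl = min(AVL, VLMAX) = min(3, 4) = 3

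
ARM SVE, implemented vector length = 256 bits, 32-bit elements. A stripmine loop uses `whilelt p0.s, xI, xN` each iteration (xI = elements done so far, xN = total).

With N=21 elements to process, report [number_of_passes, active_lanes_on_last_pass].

256-bit reg / 32-bit elem → 8 lanes
21 elements at 8/iter → 3 passes, remainder 5 on the last

[iterations, last_vl] = [3, 5]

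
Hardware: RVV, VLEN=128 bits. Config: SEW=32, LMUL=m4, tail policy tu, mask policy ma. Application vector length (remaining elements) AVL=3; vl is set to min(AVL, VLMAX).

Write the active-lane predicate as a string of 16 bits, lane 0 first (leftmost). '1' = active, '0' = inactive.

lanes per group: 128·4/32 = 16
AVL=3 ≤ VLMAX=16, so vl = 3
bits (lane 0 leftmost): 1110000000000000

predicate = 1110000000000000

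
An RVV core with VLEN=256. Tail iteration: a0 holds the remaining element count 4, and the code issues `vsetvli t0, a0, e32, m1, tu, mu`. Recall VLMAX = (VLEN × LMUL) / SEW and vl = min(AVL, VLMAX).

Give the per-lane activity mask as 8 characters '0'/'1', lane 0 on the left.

predicate = 11110000

VLMAX = (256 × 1) / 32 = 8 lanes
vl = min(AVL, VLMAX) = min(4, 8) = 4
bits (lane 0 leftmost): 11110000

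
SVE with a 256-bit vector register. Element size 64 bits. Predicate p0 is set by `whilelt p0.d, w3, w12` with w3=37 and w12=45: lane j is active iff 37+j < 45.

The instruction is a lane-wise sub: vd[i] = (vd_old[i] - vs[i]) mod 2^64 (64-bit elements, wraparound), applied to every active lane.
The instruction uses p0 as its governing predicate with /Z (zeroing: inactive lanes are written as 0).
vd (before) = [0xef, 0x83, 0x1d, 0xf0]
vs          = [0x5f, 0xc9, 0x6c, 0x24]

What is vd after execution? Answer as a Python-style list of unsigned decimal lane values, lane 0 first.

register lanes = 256/64 = 4
whilelt: lane j active iff 37+j < 45 → j < 8 → 4 active
vd[0] sub(0xef,0x5f) -> 0x90
vd[1] sub(0x83,0xc9) -> 0xffffffffffffffba
vd[2] sub(0x1d,0x6c) -> 0xffffffffffffffb1
vd[3] sub(0xf0,0x24) -> 0xcc

vd = [144, 18446744073709551546, 18446744073709551537, 204]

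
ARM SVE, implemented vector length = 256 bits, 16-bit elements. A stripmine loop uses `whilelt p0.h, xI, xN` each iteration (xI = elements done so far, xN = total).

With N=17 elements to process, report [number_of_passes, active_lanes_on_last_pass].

[iterations, last_vl] = [2, 1]

register lanes = 256/16 = 16
iterations = ceil(17/16) = 2; final-pass vl = 1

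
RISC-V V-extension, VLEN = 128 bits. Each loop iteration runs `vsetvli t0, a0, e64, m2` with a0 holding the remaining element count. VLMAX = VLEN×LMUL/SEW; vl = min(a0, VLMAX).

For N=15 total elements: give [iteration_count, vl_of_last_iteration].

[iterations, last_vl] = [4, 3]

VLMAX = (128 × 2) / 64 = 4 lanes
N=15: ⌈15/4⌉ = 4 iters; last vl = 15 − 3×4 = 3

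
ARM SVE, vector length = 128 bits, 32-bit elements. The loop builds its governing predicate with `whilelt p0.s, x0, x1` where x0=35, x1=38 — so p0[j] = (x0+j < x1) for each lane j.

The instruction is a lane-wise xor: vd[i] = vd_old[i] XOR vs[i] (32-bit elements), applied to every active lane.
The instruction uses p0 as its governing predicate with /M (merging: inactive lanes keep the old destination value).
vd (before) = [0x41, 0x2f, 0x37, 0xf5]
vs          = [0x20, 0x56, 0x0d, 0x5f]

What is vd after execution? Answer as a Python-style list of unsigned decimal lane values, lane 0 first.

128-bit reg / 32-bit elem → 4 lanes
whilelt: lane j active iff 35+j < 38 → j < 3 → 3 active
  i=0: xor(0x41,0x20) → 97
  i=1: xor(0x2f,0x56) → 121
  i=2: xor(0x37,0x0d) → 58
  i=3: tail/keep → 245

vd = [97, 121, 58, 245]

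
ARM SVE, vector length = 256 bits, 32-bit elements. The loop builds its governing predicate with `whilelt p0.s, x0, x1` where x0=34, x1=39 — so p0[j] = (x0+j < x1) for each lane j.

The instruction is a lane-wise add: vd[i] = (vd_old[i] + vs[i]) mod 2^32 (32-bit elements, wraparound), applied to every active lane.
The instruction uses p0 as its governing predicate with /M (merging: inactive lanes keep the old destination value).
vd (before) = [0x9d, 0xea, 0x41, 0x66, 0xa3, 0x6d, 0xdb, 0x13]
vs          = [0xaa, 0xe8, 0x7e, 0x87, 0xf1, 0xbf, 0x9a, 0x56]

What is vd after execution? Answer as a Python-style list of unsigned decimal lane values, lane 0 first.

vd = [327, 466, 191, 237, 404, 109, 219, 19]

lane count: 256 div 32 = 8
whilelt: lane j active iff 34+j < 39 → j < 5 → 5 active
[0] add(0x9d,0xaa) = 0x147
[1] add(0xea,0xe8) = 0x1d2
[2] add(0x41,0x7e) = 0xbf
[3] add(0x66,0x87) = 0xed
[4] add(0xa3,0xf1) = 0x194
[5] tail/keep = 0x6d
[6] tail/keep = 0xdb
[7] tail/keep = 0x13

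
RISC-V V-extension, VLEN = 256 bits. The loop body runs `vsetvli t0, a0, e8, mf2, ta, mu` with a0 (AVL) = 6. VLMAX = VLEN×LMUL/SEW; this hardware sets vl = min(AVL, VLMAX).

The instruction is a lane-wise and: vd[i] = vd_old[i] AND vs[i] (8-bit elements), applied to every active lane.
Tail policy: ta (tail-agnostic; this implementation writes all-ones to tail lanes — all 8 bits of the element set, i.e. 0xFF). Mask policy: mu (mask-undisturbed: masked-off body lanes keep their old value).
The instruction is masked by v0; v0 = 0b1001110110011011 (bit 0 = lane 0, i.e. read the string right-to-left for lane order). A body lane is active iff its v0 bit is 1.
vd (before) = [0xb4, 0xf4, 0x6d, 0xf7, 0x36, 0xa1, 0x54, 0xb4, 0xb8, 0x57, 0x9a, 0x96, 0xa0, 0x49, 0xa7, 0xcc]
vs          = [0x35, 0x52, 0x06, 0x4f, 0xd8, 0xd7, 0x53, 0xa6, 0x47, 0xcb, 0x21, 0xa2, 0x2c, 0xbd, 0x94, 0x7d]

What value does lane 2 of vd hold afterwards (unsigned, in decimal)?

VLMAX = VLEN×LMUL/SEW = 256×1/2/8 = 16
AVL=6 ≤ VLMAX=16, so vl = 6
lane  0: and(0xb4,0x35) ⇒ 0x34
lane  1: and(0xf4,0x52) ⇒ 0x50
lane  2: mask-off/keep ⇒ 0x6d
lane  3: and(0xf7,0x4f) ⇒ 0x47
lane  4: and(0x36,0xd8) ⇒ 0x10
lane  5: mask-off/keep ⇒ 0xa1
lane  6: tail/ones ⇒ 0xff
lane  7: tail/ones ⇒ 0xff
lane  8: tail/ones ⇒ 0xff
lane  9: tail/ones ⇒ 0xff
lane 10: tail/ones ⇒ 0xff
lane 11: tail/ones ⇒ 0xff
lane 12: tail/ones ⇒ 0xff
lane 13: tail/ones ⇒ 0xff
lane 14: tail/ones ⇒ 0xff
lane 15: tail/ones ⇒ 0xff

vd[2] = 109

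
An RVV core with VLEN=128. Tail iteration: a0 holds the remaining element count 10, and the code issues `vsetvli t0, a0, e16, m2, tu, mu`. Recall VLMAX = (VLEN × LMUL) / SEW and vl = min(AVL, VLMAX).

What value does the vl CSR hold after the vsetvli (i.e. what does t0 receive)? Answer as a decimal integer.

lanes per group: 128·2/16 = 16
AVL=10 ≤ VLMAX=16, so vl = 10

vl = 10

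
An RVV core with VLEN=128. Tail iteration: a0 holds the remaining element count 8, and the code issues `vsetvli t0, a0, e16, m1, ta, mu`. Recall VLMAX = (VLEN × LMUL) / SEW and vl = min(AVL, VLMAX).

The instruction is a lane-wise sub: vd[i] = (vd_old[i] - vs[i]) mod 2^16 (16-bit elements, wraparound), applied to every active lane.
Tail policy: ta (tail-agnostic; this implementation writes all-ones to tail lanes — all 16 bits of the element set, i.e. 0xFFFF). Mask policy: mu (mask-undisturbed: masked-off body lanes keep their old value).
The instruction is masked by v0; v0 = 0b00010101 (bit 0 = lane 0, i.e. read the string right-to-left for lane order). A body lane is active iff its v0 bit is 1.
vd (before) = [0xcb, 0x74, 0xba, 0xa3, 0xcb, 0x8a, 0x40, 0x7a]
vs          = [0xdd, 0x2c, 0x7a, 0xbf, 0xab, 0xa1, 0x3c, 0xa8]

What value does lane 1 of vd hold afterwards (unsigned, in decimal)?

lanes per group: 128·1/16 = 8
vl ← min(8, 8) = 8
lane  0: sub(0xcb,0xdd) ⇒ 0xffee
lane  1: mask-off/keep ⇒ 0x74
lane  2: sub(0xba,0x7a) ⇒ 0x40
lane  3: mask-off/keep ⇒ 0xa3
lane  4: sub(0xcb,0xab) ⇒ 0x20
lane  5: mask-off/keep ⇒ 0x8a
lane  6: mask-off/keep ⇒ 0x40
lane  7: mask-off/keep ⇒ 0x7a

vd[1] = 116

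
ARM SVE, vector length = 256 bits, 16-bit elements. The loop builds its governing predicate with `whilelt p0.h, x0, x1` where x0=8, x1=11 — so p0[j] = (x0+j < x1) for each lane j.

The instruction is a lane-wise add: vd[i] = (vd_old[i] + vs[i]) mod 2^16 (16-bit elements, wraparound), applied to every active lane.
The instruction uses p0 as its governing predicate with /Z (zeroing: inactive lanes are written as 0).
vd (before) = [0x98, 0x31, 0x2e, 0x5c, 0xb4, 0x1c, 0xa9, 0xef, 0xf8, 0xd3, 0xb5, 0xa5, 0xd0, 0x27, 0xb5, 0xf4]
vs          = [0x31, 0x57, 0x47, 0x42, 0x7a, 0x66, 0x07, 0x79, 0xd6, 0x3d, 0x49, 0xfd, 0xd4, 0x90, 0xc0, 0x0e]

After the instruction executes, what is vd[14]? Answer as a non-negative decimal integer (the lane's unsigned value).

lane count: 256 div 16 = 16
p0[j] = (8+j < 11); true for j=0..2 → 3 lanes set
  i=0: add(0x98,0x31) → 201
  i=1: add(0x31,0x57) → 136
  i=2: add(0x2e,0x47) → 117
  i=3: tail/zero → 0
  i=4: tail/zero → 0
  i=5: tail/zero → 0
  i=6: tail/zero → 0
  i=7: tail/zero → 0
  i=8: tail/zero → 0
  i=9: tail/zero → 0
  i=10: tail/zero → 0
  i=11: tail/zero → 0
  i=12: tail/zero → 0
  i=13: tail/zero → 0
  i=14: tail/zero → 0
  i=15: tail/zero → 0

vd[14] = 0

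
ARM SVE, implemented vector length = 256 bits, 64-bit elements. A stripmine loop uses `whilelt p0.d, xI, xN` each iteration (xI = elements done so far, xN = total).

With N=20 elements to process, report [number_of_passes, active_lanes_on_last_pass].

[iterations, last_vl] = [5, 4]

lane count: 256 div 64 = 4
20 elements at 4/iter → 5 passes, remainder 4 on the last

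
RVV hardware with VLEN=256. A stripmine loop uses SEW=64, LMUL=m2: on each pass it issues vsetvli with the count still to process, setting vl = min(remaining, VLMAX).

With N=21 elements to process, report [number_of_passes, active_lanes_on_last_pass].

VLMAX = VLEN×LMUL/SEW = 256×2/64 = 8
iterations = ceil(21/8) = 3; final-pass vl = 5

[iterations, last_vl] = [3, 5]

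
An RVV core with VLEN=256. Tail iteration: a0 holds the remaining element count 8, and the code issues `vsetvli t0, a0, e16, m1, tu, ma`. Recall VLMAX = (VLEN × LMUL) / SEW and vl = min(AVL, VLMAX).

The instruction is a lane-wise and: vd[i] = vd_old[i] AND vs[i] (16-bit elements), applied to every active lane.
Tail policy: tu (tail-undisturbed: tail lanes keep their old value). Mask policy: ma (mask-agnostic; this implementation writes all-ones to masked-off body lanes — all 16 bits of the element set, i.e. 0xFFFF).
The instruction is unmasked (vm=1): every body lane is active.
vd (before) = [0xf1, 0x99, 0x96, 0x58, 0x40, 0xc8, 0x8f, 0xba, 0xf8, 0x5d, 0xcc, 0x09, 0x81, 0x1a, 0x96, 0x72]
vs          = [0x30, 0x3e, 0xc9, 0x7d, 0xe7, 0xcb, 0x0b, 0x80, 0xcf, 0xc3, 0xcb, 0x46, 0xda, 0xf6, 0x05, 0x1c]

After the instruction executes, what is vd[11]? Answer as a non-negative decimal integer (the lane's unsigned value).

vd[11] = 9

lanes per group: 256·1/16 = 16
vl ← min(8, 16) = 8
  i=0: and(0xf1,0x30) → 48
  i=1: and(0x99,0x3e) → 24
  i=2: and(0x96,0xc9) → 128
  i=3: and(0x58,0x7d) → 88
  i=4: and(0x40,0xe7) → 64
  i=5: and(0xc8,0xcb) → 200
  i=6: and(0x8f,0x0b) → 11
  i=7: and(0xba,0x80) → 128
  i=8: tail/keep → 248
  i=9: tail/keep → 93
  i=10: tail/keep → 204
  i=11: tail/keep → 9
  i=12: tail/keep → 129
  i=13: tail/keep → 26
  i=14: tail/keep → 150
  i=15: tail/keep → 114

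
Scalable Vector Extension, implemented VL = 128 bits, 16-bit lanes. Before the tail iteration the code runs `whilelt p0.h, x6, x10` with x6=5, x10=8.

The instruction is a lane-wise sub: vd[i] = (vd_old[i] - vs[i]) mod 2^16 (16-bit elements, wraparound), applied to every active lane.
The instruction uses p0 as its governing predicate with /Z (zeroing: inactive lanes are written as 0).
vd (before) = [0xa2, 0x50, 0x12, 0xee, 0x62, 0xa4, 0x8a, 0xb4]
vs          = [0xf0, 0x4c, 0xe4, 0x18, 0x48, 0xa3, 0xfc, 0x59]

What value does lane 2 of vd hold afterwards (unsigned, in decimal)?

vd[2] = 65326

128-bit reg / 16-bit elem → 8 lanes
active while 5+j < 8, i.e. j ∈ [0,3) capped at 8 ⇒ 3
  i=0: sub(0xa2,0xf0) → 65458
  i=1: sub(0x50,0x4c) → 4
  i=2: sub(0x12,0xe4) → 65326
  i=3: tail/zero → 0
  i=4: tail/zero → 0
  i=5: tail/zero → 0
  i=6: tail/zero → 0
  i=7: tail/zero → 0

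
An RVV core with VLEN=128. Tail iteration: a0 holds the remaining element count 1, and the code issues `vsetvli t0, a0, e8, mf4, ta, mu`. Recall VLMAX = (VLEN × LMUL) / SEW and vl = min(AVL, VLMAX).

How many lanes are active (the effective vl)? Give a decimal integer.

VLMAX = (128 × 1/4) / 8 = 4 lanes
vl = min(AVL, VLMAX) = min(1, 4) = 1

vl = 1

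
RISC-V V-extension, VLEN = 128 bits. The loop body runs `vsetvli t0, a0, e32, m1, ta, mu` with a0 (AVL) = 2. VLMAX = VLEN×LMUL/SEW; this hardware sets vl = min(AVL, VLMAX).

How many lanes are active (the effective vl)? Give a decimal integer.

VLMAX = VLEN×LMUL/SEW = 128×1/32 = 4
vl ← min(2, 4) = 2

vl = 2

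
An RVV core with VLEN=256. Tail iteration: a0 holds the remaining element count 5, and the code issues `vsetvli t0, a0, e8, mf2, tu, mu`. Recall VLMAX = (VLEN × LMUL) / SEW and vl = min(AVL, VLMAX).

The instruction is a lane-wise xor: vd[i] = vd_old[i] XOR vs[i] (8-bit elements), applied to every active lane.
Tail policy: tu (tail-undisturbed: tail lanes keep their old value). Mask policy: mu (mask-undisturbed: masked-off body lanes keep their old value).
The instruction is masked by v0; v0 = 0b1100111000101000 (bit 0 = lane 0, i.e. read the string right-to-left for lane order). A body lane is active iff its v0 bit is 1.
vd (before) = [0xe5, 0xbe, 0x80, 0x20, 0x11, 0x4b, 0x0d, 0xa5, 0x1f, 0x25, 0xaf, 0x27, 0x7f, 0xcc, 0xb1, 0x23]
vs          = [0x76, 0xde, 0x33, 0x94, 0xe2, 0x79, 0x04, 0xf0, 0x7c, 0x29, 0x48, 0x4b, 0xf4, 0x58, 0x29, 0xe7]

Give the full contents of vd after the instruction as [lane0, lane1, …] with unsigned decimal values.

vd = [229, 190, 128, 180, 17, 75, 13, 165, 31, 37, 175, 39, 127, 204, 177, 35]

VLMAX = (256 × 1/2) / 8 = 16 lanes
AVL=5 ≤ VLMAX=16, so vl = 5
  i=0: mask-off/keep → 229
  i=1: mask-off/keep → 190
  i=2: mask-off/keep → 128
  i=3: xor(0x20,0x94) → 180
  i=4: mask-off/keep → 17
  i=5: tail/keep → 75
  i=6: tail/keep → 13
  i=7: tail/keep → 165
  i=8: tail/keep → 31
  i=9: tail/keep → 37
  i=10: tail/keep → 175
  i=11: tail/keep → 39
  i=12: tail/keep → 127
  i=13: tail/keep → 204
  i=14: tail/keep → 177
  i=15: tail/keep → 35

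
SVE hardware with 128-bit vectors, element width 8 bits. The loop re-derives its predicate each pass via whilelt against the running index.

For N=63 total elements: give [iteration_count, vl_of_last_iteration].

register lanes = 128/8 = 16
N=63: ⌈63/16⌉ = 4 iters; last vl = 63 − 3×16 = 15

[iterations, last_vl] = [4, 15]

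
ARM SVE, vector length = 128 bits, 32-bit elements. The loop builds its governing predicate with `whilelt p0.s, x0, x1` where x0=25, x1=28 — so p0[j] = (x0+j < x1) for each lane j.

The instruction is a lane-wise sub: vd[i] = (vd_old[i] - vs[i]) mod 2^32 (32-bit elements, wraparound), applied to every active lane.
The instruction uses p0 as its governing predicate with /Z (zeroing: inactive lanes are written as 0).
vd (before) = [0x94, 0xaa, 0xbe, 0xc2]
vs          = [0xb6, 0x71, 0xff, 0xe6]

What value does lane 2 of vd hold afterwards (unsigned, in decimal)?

128-bit reg / 32-bit elem → 4 lanes
p0[j] = (25+j < 28); true for j=0..2 → 3 lanes set
vd[0] sub(0x94,0xb6) -> 0xffffffde
vd[1] sub(0xaa,0x71) -> 0x39
vd[2] sub(0xbe,0xff) -> 0xffffffbf
vd[3] tail/zero -> 0x00

vd[2] = 4294967231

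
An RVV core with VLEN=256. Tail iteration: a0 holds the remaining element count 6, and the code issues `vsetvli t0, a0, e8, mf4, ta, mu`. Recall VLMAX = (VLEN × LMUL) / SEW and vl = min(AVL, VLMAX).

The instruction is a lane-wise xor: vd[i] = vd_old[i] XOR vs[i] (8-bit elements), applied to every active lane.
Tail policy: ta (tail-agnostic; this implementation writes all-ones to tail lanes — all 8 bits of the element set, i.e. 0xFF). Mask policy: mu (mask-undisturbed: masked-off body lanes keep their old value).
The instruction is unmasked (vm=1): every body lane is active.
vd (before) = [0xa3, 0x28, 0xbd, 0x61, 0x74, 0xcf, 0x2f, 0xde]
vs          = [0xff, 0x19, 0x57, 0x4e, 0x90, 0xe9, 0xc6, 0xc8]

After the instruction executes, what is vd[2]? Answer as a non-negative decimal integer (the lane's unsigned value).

VLMAX = (256 × 1/4) / 8 = 8 lanes
AVL=6 ≤ VLMAX=8, so vl = 6
vd[0] xor(0xa3,0xff) -> 0x5c
vd[1] xor(0x28,0x19) -> 0x31
vd[2] xor(0xbd,0x57) -> 0xea
vd[3] xor(0x61,0x4e) -> 0x2f
vd[4] xor(0x74,0x90) -> 0xe4
vd[5] xor(0xcf,0xe9) -> 0x26
vd[6] tail/ones -> 0xff
vd[7] tail/ones -> 0xff

vd[2] = 234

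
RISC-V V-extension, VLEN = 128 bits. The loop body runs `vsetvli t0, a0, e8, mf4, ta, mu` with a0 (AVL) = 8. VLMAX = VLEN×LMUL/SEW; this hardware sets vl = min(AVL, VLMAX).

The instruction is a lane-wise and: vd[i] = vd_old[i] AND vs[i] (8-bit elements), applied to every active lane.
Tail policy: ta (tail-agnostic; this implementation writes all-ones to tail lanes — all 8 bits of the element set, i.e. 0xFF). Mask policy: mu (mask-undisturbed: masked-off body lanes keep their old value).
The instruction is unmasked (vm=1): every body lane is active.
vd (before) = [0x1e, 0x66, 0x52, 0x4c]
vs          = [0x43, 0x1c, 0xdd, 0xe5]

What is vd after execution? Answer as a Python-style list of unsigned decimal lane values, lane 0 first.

VLMAX = VLEN×LMUL/SEW = 128×1/4/8 = 4
AVL=8 > VLMAX=4, so vl = 4
lane  0: and(0x1e,0x43) ⇒ 0x02
lane  1: and(0x66,0x1c) ⇒ 0x04
lane  2: and(0x52,0xdd) ⇒ 0x50
lane  3: and(0x4c,0xe5) ⇒ 0x44

vd = [2, 4, 80, 68]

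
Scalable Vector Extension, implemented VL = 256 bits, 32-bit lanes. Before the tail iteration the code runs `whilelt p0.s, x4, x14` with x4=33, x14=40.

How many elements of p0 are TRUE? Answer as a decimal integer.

256-bit reg / 32-bit elem → 8 lanes
active while 33+j < 40, i.e. j ∈ [0,7) capped at 8 ⇒ 7

vl = 7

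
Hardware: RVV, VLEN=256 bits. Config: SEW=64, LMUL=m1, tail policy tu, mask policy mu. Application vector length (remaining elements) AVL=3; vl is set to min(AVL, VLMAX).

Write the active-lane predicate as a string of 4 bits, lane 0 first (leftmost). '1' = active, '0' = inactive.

predicate = 1110

VLMAX = (256 × 1) / 64 = 4 lanes
vl ← min(3, 4) = 3
bits (lane 0 leftmost): 1110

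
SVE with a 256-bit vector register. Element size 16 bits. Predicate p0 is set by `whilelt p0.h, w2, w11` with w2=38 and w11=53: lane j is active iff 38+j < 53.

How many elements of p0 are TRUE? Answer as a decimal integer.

256-bit reg / 16-bit elem → 16 lanes
active while 38+j < 53, i.e. j ∈ [0,15) capped at 16 ⇒ 15

vl = 15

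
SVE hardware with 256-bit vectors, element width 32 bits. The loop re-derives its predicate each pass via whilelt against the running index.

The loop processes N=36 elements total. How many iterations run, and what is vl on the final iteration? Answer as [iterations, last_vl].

[iterations, last_vl] = [5, 4]

256-bit reg / 32-bit elem → 8 lanes
N=36: ⌈36/8⌉ = 5 iters; last vl = 36 − 4×8 = 4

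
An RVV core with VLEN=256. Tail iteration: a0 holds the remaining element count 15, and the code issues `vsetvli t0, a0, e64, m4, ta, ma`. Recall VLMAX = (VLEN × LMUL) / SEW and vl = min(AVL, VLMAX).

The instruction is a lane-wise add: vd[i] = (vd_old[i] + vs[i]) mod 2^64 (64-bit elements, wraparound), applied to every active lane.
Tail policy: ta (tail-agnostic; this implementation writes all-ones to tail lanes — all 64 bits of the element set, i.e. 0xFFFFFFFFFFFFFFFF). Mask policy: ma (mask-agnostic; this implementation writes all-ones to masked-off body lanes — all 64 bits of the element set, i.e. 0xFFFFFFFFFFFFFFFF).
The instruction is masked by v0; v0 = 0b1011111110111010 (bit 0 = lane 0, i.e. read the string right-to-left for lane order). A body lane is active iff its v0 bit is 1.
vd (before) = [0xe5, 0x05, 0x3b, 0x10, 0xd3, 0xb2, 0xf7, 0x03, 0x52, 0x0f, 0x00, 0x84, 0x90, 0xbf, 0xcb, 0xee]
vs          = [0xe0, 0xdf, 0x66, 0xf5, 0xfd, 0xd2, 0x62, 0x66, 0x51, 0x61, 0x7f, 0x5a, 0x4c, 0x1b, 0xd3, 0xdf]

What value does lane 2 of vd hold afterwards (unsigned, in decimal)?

vd[2] = 18446744073709551615

VLMAX = (256 × 4) / 64 = 16 lanes
AVL=15 ≤ VLMAX=16, so vl = 15
  i=0: mask-off/ones → 18446744073709551615
  i=1: add(0x05,0xdf) → 228
  i=2: mask-off/ones → 18446744073709551615
  i=3: add(0x10,0xf5) → 261
  i=4: add(0xd3,0xfd) → 464
  i=5: add(0xb2,0xd2) → 388
  i=6: mask-off/ones → 18446744073709551615
  i=7: add(0x03,0x66) → 105
  i=8: add(0x52,0x51) → 163
  i=9: add(0x0f,0x61) → 112
  i=10: add(0x00,0x7f) → 127
  i=11: add(0x84,0x5a) → 222
  i=12: add(0x90,0x4c) → 220
  i=13: add(0xbf,0x1b) → 218
  i=14: mask-off/ones → 18446744073709551615
  i=15: tail/ones → 18446744073709551615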